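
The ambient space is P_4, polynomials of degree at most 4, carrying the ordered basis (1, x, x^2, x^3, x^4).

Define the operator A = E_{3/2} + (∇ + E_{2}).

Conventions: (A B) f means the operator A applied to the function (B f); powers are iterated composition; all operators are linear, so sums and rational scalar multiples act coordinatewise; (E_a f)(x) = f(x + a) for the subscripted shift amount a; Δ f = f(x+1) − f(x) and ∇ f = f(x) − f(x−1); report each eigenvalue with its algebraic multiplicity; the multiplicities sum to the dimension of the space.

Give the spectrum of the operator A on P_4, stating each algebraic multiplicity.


λ = 2 (multiplicity 5)

image of 1: 2
image of x: 2x + 9/2
image of x^2: 2x^2 + 9x + 21/4
image of x^3: 2x^3 + (27/2)x^2 + (63/4)x + 99/8
image of x^4: 2x^4 + 18x^3 + (63/2)x^2 + (99/2)x + 321/16
the matrix is upper triangular; its diagonal is (2, 2, 2, 2, 2)
for a triangular matrix the eigenvalues are the diagonal entries, with algebraic multiplicity their repetition count


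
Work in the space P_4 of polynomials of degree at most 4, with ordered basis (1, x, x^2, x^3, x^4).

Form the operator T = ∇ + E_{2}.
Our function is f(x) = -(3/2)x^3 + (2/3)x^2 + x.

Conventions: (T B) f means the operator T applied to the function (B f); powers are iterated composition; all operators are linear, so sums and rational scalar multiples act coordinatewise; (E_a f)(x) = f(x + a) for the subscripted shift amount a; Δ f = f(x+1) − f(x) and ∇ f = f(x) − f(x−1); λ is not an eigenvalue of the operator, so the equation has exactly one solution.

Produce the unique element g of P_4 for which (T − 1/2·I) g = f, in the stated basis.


the result is g(x) = -3x^3 + (166/3)x^2 - 608x + 3370

write g with unknown coordinates in the stated basis and equate coefficients in (T − 1/2·I) g = f
solving from the highest basis element down gives g = -3x^3 + (166/3)x^2 - 608x + 3370
check: T g = -3x^3 + (85/3)x^2 - 303x + 1685
so T g − 1/2·g = -(3/2)x^3 + (2/3)x^2 + x = f ✓


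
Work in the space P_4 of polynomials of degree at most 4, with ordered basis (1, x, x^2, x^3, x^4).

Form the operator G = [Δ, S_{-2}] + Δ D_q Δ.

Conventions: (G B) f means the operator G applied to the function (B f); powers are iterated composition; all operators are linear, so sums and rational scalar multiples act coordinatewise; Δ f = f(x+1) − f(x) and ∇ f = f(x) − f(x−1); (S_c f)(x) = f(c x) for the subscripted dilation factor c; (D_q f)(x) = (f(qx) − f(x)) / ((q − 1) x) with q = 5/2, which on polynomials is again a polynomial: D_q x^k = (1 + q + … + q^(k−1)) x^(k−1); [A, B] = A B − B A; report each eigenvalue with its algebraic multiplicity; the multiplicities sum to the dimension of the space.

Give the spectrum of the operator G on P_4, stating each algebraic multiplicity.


image of 1: 0
image of x: -3
image of x^2: 12x + 3
image of x^3: -36x^2 - 18x + 3/2
image of x^4: 96x^3 + 72x^2 + 150x + 75
the matrix is upper triangular; its diagonal is (0, 0, 0, 0, 0)
for a triangular matrix the eigenvalues are the diagonal entries, with algebraic multiplicity their repetition count

λ = 0 (multiplicity 5)


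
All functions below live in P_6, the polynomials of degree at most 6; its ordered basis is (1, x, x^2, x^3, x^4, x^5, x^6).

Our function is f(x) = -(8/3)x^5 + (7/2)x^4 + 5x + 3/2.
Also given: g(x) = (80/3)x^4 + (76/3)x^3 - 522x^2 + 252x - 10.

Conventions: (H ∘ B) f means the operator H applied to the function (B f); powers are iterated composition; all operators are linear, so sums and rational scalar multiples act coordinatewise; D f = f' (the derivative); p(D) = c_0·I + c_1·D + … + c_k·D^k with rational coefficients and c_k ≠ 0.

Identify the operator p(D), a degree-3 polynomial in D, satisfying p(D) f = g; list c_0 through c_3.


D^0 f = -(8/3)x^5 + (7/2)x^4 + 5x + 3/2
D^1 f = -(40/3)x^4 + 14x^3 + 5
D^2 f = -(160/3)x^3 + 42x^2
D^3 f = -160x^2 + 84x
matching coefficients of g against c_0 f + c_1 Df + … from the top degree down determines the c_i
solution: c_0 = 0, c_1 = -2, c_2 = -1, c_3 = 3

p(D) = -2·D − D^2 + 3·D^3, i.e. c_0 = 0, c_1 = -2, c_2 = -1, c_3 = 3


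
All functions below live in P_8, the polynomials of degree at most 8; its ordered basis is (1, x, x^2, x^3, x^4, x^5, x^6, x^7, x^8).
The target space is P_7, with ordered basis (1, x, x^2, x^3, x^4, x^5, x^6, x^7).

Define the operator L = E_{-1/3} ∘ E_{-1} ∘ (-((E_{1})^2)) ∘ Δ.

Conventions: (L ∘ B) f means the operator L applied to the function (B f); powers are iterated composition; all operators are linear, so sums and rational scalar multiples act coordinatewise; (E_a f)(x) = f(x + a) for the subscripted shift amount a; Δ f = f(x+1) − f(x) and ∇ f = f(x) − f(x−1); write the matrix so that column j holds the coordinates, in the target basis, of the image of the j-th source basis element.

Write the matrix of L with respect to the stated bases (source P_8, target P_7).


the matrix is [[0, -1, -7/3, -13/3, -203/27, -1031/81, -1729/81, -25999/729, -130123/2187]; [0, 0, -2, -7, -52/3, -1015/27, -2062/27, -12103/81, -207992/729]; [0, 0, 0, -3, -14, -130/3, -1015/9, -7217/27, -48412/81]; [0, 0, 0, 0, -4, -70/3, -260/3, -7105/27, -57736/81]; [0, 0, 0, 0, 0, -5, -35, -455/3, -14210/27]; [0, 0, 0, 0, 0, 0, -6, -49, -728/3]; [0, 0, 0, 0, 0, 0, 0, -7, -196/3]; [0, 0, 0, 0, 0, 0, 0, 0, -8]] (rows listed top to bottom)

image of 1: 0
image of x: -1
image of x^2: -2x - 7/3
image of x^3: -3x^2 - 7x - 13/3
image of x^4: -4x^3 - 14x^2 - (52/3)x - 203/27
image of x^5: -5x^4 - (70/3)x^3 - (130/3)x^2 - (1015/27)x - 1031/81
image of x^6: -6x^5 - 35x^4 - (260/3)x^3 - (1015/9)x^2 - (2062/27)x - 1729/81
image of x^7: -7x^6 - 49x^5 - (455/3)x^4 - (7105/27)x^3 - (7217/27)x^2 - (12103/81)x - 25999/729
image of x^8: -8x^7 - (196/3)x^6 - (728/3)x^5 - (14210/27)x^4 - (57736/81)x^3 - (48412/81)x^2 - (207992/729)x - 130123/2187
each image's coordinates form column j of the matrix


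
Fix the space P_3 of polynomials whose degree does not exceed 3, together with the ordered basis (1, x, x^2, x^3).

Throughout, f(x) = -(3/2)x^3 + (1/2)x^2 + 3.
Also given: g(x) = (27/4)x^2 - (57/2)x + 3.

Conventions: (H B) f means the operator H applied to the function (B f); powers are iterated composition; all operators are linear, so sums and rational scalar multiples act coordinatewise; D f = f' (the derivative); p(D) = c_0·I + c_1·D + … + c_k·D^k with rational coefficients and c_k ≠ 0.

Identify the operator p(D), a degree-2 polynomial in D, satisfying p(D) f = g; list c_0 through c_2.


c_0 = 0, c_1 = -3/2, c_2 = 3

D^0 f = -(3/2)x^3 + (1/2)x^2 + 3
D^1 f = -(9/2)x^2 + x
D^2 f = -9x + 1
matching coefficients of g against c_0 f + c_1 Df + … from the top degree down determines the c_i
solution: c_0 = 0, c_1 = -3/2, c_2 = 3


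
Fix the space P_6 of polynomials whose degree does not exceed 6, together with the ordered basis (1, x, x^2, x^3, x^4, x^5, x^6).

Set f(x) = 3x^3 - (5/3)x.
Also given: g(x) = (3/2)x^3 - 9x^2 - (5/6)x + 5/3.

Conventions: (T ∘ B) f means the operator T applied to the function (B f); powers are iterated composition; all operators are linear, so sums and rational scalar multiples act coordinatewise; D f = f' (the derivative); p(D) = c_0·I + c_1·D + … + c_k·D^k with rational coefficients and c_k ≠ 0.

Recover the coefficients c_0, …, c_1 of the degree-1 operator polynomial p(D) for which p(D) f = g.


p(D) = (1/2)·I − D, i.e. c_0 = 1/2, c_1 = -1

D^0 f = 3x^3 - (5/3)x
D^1 f = 9x^2 - 5/3
matching coefficients of g against c_0 f + c_1 Df + … from the top degree down determines the c_i
solution: c_0 = 1/2, c_1 = -1


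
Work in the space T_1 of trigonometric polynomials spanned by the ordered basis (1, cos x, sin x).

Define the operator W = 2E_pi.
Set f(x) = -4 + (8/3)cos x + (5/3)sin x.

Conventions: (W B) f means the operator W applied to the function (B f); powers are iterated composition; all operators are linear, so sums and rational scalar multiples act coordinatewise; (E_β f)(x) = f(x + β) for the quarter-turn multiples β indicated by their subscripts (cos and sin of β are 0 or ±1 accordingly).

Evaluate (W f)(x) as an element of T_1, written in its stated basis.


the result is g(x) = -8 - (16/3)cos x - (10/3)sin x

E_pi f = -4 - (8/3)cos x - (5/3)sin x
(2E_pi) f = -8 - (16/3)cos x - (10/3)sin x


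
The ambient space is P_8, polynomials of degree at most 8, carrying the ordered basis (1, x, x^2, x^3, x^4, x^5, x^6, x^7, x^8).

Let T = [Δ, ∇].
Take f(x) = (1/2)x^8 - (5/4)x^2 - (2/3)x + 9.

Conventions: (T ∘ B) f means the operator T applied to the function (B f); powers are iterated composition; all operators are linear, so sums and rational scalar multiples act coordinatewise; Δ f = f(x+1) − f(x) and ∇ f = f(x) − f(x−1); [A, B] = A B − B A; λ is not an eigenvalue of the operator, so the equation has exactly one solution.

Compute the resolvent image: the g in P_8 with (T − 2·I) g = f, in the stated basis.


g(x) = -(1/4)x^8 + (5/8)x^2 + (1/3)x - 9/2

write g with unknown coordinates in the stated basis and equate coefficients in (T − 2·I) g = f
solving from the highest basis element down gives g = -(1/4)x^8 + (5/8)x^2 + (1/3)x - 9/2
check: T g = 0
so T g − 2·g = (1/2)x^8 - (5/4)x^2 - (2/3)x + 9 = f ✓


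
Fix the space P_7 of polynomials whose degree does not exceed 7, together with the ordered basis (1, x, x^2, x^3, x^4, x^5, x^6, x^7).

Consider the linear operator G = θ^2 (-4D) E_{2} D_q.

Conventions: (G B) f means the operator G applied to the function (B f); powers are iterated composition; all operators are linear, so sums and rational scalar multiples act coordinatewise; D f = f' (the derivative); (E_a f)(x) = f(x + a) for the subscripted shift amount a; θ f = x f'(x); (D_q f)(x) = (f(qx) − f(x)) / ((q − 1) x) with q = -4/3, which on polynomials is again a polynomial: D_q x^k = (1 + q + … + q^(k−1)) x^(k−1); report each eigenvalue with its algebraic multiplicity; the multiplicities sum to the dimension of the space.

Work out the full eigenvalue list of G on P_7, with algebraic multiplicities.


λ = 0 (multiplicity 8)

image of 1: 0
image of x: 0
image of x^2: 0
image of x^3: -(104/9)x
image of x^4: (400/9)x^2 + (400/9)x
image of x^5: -(2896/9)x^3 - (23168/27)x^2 - (11584/27)x
image of x^6: (153920/243)x^4 + (76960/27)x^3 + (307840/81)x^2 + (307840/243)x
image of x^7: -(530600/243)x^5 - (3395840/243)x^4 - (848960/27)x^3 - (6791680/243)x^2 - (1697920/243)x
the matrix is upper triangular; its diagonal is (0, 0, 0, 0, 0, 0, 0, 0)
for a triangular matrix the eigenvalues are the diagonal entries, with algebraic multiplicity their repetition count


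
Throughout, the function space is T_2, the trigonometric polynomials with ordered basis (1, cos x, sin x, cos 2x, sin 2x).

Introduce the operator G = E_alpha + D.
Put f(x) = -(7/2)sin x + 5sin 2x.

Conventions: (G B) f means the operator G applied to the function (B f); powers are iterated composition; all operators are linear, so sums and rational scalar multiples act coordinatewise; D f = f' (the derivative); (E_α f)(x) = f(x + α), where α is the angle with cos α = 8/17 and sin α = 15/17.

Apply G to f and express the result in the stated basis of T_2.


E_alpha f = -(105/34)cos x - (28/17)sin x + (1200/289)cos 2x - (805/289)sin 2x
D f = -(7/2)cos x + 10cos 2x
(E_alpha + D) f = -(112/17)cos x - (28/17)sin x + (4090/289)cos 2x - (805/289)sin 2x

the result is g(x) = -(112/17)cos x - (28/17)sin x + (4090/289)cos 2x - (805/289)sin 2x


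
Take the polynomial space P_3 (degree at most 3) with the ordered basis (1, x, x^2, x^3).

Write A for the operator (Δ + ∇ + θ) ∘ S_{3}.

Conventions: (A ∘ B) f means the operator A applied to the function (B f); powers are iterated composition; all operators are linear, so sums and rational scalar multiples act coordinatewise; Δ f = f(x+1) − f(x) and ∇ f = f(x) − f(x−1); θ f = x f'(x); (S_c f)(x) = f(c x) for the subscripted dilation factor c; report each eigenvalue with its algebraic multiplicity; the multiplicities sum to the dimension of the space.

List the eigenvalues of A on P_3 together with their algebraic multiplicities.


λ = 0 (multiplicity 1), λ = 3 (multiplicity 1), λ = 18 (multiplicity 1), λ = 81 (multiplicity 1)

image of 1: 0
image of x: 3x + 6
image of x^2: 18x^2 + 36x
image of x^3: 81x^3 + 162x^2 + 54
the matrix is upper triangular; its diagonal is (0, 3, 18, 81)
for a triangular matrix the eigenvalues are the diagonal entries, with algebraic multiplicity their repetition count


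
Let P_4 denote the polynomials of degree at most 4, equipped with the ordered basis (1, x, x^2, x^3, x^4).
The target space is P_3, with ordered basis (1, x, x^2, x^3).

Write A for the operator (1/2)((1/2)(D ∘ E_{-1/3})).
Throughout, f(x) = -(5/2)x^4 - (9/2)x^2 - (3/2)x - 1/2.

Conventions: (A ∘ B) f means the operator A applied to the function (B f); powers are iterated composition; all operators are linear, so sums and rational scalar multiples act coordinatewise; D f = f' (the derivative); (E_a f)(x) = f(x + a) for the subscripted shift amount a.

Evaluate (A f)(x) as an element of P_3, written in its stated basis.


the result is g(x) = -(5/2)x^3 + (5/2)x^2 - (37/12)x + 101/216

E_{-1/3} f = -(5/2)x^4 + (10/3)x^3 - (37/6)x^2 + (101/54)x - 43/81
D E_{-1/3} f = -10x^3 + 10x^2 - (37/3)x + 101/54
((1/2)(D ∘ E_{-1/3})) f = -5x^3 + 5x^2 - (37/6)x + 101/108
((1/2)((1/2)(D ∘ E_{-1/3}))) f = -(5/2)x^3 + (5/2)x^2 - (37/12)x + 101/216


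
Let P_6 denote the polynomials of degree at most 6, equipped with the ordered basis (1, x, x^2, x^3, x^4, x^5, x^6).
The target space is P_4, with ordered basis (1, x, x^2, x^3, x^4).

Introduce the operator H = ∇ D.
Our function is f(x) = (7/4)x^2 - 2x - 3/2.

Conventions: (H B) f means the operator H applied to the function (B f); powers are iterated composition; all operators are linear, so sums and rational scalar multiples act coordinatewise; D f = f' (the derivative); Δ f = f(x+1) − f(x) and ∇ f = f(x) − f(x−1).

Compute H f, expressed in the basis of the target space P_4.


the result is g(x) = 7/2

D f = (7/2)x - 2
∇ D f = 7/2


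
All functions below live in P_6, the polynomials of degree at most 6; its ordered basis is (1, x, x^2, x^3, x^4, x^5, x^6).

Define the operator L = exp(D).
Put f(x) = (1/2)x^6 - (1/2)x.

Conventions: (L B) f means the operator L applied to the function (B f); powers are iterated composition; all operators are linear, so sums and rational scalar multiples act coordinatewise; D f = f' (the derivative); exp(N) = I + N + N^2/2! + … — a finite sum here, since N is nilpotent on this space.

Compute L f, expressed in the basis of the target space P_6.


the image equals g(x) = (1/2)x^6 + 3x^5 + (15/2)x^4 + 10x^3 + (15/2)x^2 + (5/2)x

order-1 term: 3x^5 - 1/2
order-2 term: (15/2)x^4
order-3 term: 10x^3
order-4 term: (15/2)x^2
order-5 term: 3x
order-6 term: 1/2
the series for exp(D) f terminates at order 6
exp(D) f = (1/2)x^6 + 3x^5 + (15/2)x^4 + 10x^3 + (15/2)x^2 + (5/2)x


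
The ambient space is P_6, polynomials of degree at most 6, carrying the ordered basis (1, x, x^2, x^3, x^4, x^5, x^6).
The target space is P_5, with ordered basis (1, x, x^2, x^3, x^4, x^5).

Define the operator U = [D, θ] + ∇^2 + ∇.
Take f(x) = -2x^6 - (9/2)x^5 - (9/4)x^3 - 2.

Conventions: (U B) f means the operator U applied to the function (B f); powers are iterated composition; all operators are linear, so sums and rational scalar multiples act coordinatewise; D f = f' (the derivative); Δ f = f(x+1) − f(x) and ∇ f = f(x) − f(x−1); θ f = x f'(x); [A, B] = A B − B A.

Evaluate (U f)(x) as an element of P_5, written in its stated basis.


θ f = -12x^6 - (45/2)x^5 - (27/4)x^3
D θ f = -72x^5 - (225/2)x^4 - (81/4)x^2
D f = -12x^5 - (45/2)x^4 - (27/4)x^2
θ D f = -60x^5 - 90x^4 - (27/2)x^2
[D, θ] f = -12x^5 - (45/2)x^4 - (27/4)x^2
∇ f = -12x^5 + (15/2)x^4 + 5x^3 - (87/4)x^2 + (69/4)x - 19/4
∇ ∇ f = -60x^4 + 150x^3 - 150x^2 + (63/2)x + 49/2
∇ f = -12x^5 + (15/2)x^4 + 5x^3 - (87/4)x^2 + (69/4)x - 19/4
([D, θ] + ∇^2 + ∇) f = -24x^5 - 75x^4 + 155x^3 - (357/2)x^2 + (195/4)x + 79/4

the image equals g(x) = -24x^5 - 75x^4 + 155x^3 - (357/2)x^2 + (195/4)x + 79/4


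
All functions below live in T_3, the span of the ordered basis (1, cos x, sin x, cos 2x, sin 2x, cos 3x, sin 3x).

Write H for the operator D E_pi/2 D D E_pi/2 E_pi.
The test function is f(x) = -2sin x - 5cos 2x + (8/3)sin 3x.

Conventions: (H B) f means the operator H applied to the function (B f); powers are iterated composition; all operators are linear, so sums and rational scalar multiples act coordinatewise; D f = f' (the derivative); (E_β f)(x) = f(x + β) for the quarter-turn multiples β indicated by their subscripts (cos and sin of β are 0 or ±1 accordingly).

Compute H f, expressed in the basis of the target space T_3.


E_pi f = 2sin x - 5cos 2x - (8/3)sin 3x
E_pi/2 E_pi f = 2cos x + 5cos 2x + (8/3)cos 3x
D E_pi/2 E_pi f = -2sin x - 10sin 2x - 8sin 3x
D (D E_pi/2) E_pi f = -2cos x - 20cos 2x - 24cos 3x
E_pi/2 (D D E_pi/2) E_pi f = 2sin x + 20cos 2x - 24sin 3x
D E_pi/2 (D D E_pi/2) E_pi f = 2cos x - 40sin 2x - 72cos 3x

the image equals g(x) = 2cos x - 40sin 2x - 72cos 3x


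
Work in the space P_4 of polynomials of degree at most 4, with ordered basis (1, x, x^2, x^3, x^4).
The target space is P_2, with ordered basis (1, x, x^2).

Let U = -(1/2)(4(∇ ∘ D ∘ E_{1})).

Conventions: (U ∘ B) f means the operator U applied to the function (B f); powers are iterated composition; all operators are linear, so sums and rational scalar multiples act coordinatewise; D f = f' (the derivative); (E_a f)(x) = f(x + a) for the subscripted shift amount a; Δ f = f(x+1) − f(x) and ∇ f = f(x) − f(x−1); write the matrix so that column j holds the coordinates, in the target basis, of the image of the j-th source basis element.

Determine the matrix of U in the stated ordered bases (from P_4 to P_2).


the matrix is [[0, 0, -4, -6, -8]; [0, 0, 0, -12, -24]; [0, 0, 0, 0, -24]] (rows listed top to bottom)

image of 1: 0
image of x: 0
image of x^2: -4
image of x^3: -12x - 6
image of x^4: -24x^2 - 24x - 8
each image's coordinates form column j of the matrix


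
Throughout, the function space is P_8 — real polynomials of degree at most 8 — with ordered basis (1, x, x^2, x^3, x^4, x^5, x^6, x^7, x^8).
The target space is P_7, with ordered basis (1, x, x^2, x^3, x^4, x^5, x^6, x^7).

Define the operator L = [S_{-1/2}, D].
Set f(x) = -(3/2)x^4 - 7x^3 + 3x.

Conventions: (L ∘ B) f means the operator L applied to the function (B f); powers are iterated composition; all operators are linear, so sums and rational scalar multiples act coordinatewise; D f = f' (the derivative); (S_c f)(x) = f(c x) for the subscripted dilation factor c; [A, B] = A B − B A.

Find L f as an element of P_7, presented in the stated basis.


D f = -6x^3 - 21x^2 + 3
S_{-1/2} D f = (3/4)x^3 - (21/4)x^2 + 3
S_{-1/2} f = -(3/32)x^4 + (7/8)x^3 - (3/2)x
D S_{-1/2} f = -(3/8)x^3 + (21/8)x^2 - 3/2
[S_{-1/2}, D] f = (9/8)x^3 - (63/8)x^2 + 9/2

g(x) = (9/8)x^3 - (63/8)x^2 + 9/2


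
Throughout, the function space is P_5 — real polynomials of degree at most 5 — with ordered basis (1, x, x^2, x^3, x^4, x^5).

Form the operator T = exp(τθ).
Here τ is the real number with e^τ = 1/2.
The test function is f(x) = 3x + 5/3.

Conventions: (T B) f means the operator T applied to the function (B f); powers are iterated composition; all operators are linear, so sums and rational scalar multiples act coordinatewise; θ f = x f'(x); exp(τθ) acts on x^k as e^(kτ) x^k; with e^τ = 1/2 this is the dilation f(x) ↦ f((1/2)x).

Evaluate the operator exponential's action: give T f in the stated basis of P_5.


exp(τθ) x^k = e^(kτ) x^k; with e^τ = 1/2 this sends x^k to (1/2)^k x^k
x ↦ 1/2 x
applying this coordinatewise to f: exp(τθ) f = (3/2)x + 5/3

the image equals g(x) = (3/2)x + 5/3


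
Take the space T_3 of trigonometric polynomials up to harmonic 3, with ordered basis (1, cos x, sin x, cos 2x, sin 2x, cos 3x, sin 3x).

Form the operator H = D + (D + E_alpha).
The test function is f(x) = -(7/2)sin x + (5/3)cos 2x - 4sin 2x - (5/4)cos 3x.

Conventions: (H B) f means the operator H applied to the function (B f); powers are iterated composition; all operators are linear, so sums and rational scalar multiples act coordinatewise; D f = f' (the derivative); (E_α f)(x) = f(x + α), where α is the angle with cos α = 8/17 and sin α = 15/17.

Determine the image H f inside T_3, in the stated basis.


g(x) = -(343/34)cos x - (28/17)sin x - (17557/867)cos 2x - (5048/867)sin 2x + (6110/4913)cos 3x + (144915/19652)sin 3x

D f = -(7/2)cos x - 8cos 2x - (10/3)sin 2x + (15/4)sin 3x
D f = -(7/2)cos x - 8cos 2x - (10/3)sin 2x + (15/4)sin 3x
E_alpha f = -(105/34)cos x - (28/17)sin x - (3685/867)cos 2x + (244/289)sin 2x + (6110/4913)cos 3x - (2475/19652)sin 3x
(D + E_alpha) f = -(112/17)cos x - (28/17)sin x - (10621/867)cos 2x - (2158/867)sin 2x + (6110/4913)cos 3x + (17805/4913)sin 3x
(D + (D + E_alpha)) f = -(343/34)cos x - (28/17)sin x - (17557/867)cos 2x - (5048/867)sin 2x + (6110/4913)cos 3x + (144915/19652)sin 3x


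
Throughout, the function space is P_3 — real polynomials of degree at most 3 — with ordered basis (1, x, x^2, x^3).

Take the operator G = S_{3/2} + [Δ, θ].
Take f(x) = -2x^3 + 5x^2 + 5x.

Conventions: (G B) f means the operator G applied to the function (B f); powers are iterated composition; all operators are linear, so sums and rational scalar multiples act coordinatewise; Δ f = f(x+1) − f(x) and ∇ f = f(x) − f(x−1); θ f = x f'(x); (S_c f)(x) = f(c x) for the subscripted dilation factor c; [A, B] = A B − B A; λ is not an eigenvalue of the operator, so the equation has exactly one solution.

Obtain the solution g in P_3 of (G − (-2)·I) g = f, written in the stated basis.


the result is g(x) = -(16/43)x^3 + (1052/731)x^2 + (6366/5117)x - 15382/15351

write g with unknown coordinates in the stated basis and equate coefficients in (G − (-2)·I) g = f
solving from the highest basis element down gives g = -(16/43)x^3 + (1052/731)x^2 + (6366/5117)x - 15382/15351
check: G g = -(54/43)x^3 + (1551/731)x^2 + (12853/5117)x + 30764/15351
so G g − (-2)·g = -2x^3 + 5x^2 + 5x = f ✓


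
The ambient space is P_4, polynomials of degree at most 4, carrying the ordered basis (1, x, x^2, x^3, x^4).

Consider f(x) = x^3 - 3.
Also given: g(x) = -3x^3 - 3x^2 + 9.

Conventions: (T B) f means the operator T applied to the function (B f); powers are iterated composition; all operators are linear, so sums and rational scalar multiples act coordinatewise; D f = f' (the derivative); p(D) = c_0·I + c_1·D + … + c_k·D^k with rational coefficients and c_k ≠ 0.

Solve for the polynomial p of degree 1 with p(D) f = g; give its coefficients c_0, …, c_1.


c_0 = -3, c_1 = -1

D^0 f = x^3 - 3
D^1 f = 3x^2
matching coefficients of g against c_0 f + c_1 Df + … from the top degree down determines the c_i
solution: c_0 = -3, c_1 = -1


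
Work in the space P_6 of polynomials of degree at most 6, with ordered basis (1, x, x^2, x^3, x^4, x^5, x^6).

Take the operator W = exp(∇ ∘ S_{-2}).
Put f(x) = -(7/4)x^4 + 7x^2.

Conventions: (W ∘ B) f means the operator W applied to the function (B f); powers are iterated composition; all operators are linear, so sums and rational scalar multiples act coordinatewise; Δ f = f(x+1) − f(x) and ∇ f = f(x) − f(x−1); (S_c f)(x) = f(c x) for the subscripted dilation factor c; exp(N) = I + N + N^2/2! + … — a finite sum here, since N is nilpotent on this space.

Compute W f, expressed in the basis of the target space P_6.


the result is g(x) = -(7/4)x^4 - 112x^3 + 1519x^2 + 2856x - 2968

order-1 term: -112x^3 + 168x^2 - 56x
order-2 term: 1344x^2 - 672x + 168
order-3 term: 3584x - 1344
order-4 term: -1792
the series for exp(∇ ∘ S_{-2}) f terminates at order 4
exp(∇ ∘ S_{-2}) f = -(7/4)x^4 - 112x^3 + 1519x^2 + 2856x - 2968


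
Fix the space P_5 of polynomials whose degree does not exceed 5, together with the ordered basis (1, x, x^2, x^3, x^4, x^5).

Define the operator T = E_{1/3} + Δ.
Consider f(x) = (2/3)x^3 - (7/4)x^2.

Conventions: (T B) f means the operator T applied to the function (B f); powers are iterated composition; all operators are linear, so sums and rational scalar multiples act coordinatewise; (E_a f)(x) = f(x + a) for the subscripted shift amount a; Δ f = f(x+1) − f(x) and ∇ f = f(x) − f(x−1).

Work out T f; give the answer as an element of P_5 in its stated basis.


E_{1/3} f = (2/3)x^3 - (13/12)x^2 - (17/18)x - 55/324
Δ f = 2x^2 - (3/2)x - 13/12
(E_{1/3} + Δ) f = (2/3)x^3 + (11/12)x^2 - (22/9)x - 203/162

the image equals g(x) = (2/3)x^3 + (11/12)x^2 - (22/9)x - 203/162


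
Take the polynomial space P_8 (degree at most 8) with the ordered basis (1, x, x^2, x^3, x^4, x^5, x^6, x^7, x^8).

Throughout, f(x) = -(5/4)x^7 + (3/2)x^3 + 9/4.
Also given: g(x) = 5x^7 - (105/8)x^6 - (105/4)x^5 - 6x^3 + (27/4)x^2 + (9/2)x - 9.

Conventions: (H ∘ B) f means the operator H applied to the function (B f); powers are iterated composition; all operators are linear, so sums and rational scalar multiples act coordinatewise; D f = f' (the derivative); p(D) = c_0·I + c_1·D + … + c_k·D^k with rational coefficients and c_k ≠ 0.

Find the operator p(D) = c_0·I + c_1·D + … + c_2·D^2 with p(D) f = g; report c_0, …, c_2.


p(D) = -4·I + (3/2)·D + (1/2)·D^2, i.e. c_0 = -4, c_1 = 3/2, c_2 = 1/2

D^0 f = -(5/4)x^7 + (3/2)x^3 + 9/4
D^1 f = -(35/4)x^6 + (9/2)x^2
D^2 f = -(105/2)x^5 + 9x
matching coefficients of g against c_0 f + c_1 Df + … from the top degree down determines the c_i
solution: c_0 = -4, c_1 = 3/2, c_2 = 1/2


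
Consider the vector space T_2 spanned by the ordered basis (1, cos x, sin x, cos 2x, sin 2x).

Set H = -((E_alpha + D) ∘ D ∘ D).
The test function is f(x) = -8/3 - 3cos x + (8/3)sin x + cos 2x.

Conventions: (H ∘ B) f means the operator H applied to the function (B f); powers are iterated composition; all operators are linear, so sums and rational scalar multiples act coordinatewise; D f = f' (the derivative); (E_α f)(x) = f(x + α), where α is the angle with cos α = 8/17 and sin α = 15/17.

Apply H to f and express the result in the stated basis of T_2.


the result is g(x) = (184/51)cos x + (352/51)sin x - (644/289)cos 2x - (3272/289)sin 2x

D f = (8/3)cos x + 3sin x - 2sin 2x
D D f = 3cos x - (8/3)sin x - 4cos 2x
E_alpha D D f = -(16/17)cos x - (199/51)sin x + (644/289)cos 2x + (960/289)sin 2x
D D D f = -(8/3)cos x - 3sin x + 8sin 2x
(E_alpha + D) D D f = -(184/51)cos x - (352/51)sin x + (644/289)cos 2x + (3272/289)sin 2x
(-((E_alpha + D) ∘ D ∘ D)) f = (184/51)cos x + (352/51)sin x - (644/289)cos 2x - (3272/289)sin 2x


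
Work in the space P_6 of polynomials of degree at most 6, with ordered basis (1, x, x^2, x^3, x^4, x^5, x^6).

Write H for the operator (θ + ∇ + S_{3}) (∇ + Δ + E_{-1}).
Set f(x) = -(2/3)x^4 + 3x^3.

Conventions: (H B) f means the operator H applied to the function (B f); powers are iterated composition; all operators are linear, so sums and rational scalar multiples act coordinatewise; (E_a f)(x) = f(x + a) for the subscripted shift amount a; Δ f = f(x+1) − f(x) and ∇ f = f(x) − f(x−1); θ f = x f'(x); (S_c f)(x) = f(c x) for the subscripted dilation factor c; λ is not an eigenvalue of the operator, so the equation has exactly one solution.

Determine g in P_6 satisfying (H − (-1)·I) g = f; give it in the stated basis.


write g with unknown coordinates in the stated basis and equate coefficients in (H − (-1)·I) g = f
solving from the highest basis element down gives g = -(1/129)x^4 + (511/3999)x^3 - (449/1333)x^2 + (1285/3999)x - 418/3999
check: H g = -(85/129)x^4 + (11486/3999)x^3 + (449/1333)x^2 - (1285/3999)x + 418/3999
so H g − (-1)·g = -(2/3)x^4 + 3x^3 = f ✓

the result is g(x) = -(1/129)x^4 + (511/3999)x^3 - (449/1333)x^2 + (1285/3999)x - 418/3999


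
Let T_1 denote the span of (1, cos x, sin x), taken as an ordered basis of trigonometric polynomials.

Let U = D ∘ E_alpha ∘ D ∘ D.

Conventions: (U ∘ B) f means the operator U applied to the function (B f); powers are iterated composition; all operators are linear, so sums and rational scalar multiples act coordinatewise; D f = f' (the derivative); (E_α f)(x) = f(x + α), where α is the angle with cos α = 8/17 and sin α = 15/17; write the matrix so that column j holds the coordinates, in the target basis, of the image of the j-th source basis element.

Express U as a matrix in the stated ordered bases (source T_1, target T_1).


the matrix is [[0, 0, 0]; [0, 15/17, -8/17]; [0, 8/17, 15/17]] (rows listed top to bottom)

image of 1: 0
image of cos x: (15/17)cos x + (8/17)sin x
image of sin x: -(8/17)cos x + (15/17)sin x
each image's coordinates form column j of the matrix


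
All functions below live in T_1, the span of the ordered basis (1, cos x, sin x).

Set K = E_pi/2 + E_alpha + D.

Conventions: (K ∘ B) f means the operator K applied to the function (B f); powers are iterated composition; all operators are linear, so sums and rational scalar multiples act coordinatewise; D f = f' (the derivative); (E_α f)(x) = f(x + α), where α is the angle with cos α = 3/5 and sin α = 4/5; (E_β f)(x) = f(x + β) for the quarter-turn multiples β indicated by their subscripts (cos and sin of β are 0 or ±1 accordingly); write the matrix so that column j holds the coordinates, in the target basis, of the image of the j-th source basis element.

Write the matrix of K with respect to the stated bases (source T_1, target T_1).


image of 1: 2
image of cos x: (3/5)cos x - (14/5)sin x
image of sin x: (14/5)cos x + (3/5)sin x
each image's coordinates form column j of the matrix

the matrix is [[2, 0, 0]; [0, 3/5, 14/5]; [0, -14/5, 3/5]] (rows listed top to bottom)


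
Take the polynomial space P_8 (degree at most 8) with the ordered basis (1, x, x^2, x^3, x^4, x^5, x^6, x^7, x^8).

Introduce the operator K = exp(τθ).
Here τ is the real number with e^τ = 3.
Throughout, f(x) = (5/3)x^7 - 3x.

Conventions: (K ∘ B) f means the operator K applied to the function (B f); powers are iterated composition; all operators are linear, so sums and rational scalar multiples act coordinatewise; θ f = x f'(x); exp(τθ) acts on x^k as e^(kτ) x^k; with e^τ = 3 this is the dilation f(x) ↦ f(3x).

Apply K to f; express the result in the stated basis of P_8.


exp(τθ) x^k = e^(kτ) x^k; with e^τ = 3 this sends x^k to 3^k x^k
x ↦ 3 x
x^7 ↦ 2187 x^7
applying this coordinatewise to f: exp(τθ) f = 3645x^7 - 9x

g(x) = 3645x^7 - 9x


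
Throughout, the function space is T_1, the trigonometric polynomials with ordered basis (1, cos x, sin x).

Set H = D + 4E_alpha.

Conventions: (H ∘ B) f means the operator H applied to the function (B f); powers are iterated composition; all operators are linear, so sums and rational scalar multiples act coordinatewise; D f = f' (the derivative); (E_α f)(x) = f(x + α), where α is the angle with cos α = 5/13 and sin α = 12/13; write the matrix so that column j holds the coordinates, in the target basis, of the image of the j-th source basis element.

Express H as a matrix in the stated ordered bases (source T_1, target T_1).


the matrix is [[4, 0, 0]; [0, 20/13, 61/13]; [0, -61/13, 20/13]] (rows listed top to bottom)

image of 1: 4
image of cos x: (20/13)cos x - (61/13)sin x
image of sin x: (61/13)cos x + (20/13)sin x
each image's coordinates form column j of the matrix


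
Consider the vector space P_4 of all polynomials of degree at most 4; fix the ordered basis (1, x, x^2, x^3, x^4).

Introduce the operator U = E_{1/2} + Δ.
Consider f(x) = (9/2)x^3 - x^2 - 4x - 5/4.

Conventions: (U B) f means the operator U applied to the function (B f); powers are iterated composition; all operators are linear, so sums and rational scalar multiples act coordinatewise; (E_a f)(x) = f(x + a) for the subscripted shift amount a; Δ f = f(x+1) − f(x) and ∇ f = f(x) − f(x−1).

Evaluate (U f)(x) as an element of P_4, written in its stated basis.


the result is g(x) = (9/2)x^3 + (77/4)x^2 + (79/8)x - 55/16

E_{1/2} f = (9/2)x^3 + (23/4)x^2 - (13/8)x - 47/16
Δ f = (27/2)x^2 + (23/2)x - 1/2
(E_{1/2} + Δ) f = (9/2)x^3 + (77/4)x^2 + (79/8)x - 55/16


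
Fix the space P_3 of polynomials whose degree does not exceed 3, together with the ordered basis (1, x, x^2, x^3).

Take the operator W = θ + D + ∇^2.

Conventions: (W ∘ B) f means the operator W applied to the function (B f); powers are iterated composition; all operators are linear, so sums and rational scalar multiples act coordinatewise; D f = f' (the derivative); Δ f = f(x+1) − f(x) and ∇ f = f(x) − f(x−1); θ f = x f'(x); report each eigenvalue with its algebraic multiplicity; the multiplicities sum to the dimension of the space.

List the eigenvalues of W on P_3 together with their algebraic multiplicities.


λ = 0 (multiplicity 1), λ = 1 (multiplicity 1), λ = 2 (multiplicity 1), λ = 3 (multiplicity 1)

image of 1: 0
image of x: x + 1
image of x^2: 2x^2 + 2x + 2
image of x^3: 3x^3 + 3x^2 + 6x - 6
the matrix is upper triangular; its diagonal is (0, 1, 2, 3)
for a triangular matrix the eigenvalues are the diagonal entries, with algebraic multiplicity their repetition count


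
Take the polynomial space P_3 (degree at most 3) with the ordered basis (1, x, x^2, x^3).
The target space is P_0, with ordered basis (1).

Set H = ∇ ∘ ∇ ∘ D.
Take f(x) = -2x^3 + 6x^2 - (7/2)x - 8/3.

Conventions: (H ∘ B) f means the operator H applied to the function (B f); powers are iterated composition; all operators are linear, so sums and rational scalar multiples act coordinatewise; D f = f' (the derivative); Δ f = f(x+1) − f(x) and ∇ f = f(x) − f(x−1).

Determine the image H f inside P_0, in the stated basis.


the result is g(x) = -12

D f = -6x^2 + 12x - 7/2
∇ D f = -12x + 18
∇ ∇ D f = -12


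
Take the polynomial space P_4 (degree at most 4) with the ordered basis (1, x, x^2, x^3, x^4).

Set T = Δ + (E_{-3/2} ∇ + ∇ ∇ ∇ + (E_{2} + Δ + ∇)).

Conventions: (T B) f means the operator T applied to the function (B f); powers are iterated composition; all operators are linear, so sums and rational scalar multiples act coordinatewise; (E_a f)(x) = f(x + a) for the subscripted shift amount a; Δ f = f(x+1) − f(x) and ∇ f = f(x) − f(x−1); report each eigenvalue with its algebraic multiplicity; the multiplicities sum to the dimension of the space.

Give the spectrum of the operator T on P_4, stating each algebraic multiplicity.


image of 1: 1
image of x: x + 6
image of x^2: x^2 + 12x + 1
image of x^3: x^3 + 18x^2 + 3x + 117/4
image of x^4: x^4 + 24x^3 + 6x^2 + 117x - 53
the matrix is upper triangular; its diagonal is (1, 1, 1, 1, 1)
for a triangular matrix the eigenvalues are the diagonal entries, with algebraic multiplicity their repetition count

λ = 1 (multiplicity 5)


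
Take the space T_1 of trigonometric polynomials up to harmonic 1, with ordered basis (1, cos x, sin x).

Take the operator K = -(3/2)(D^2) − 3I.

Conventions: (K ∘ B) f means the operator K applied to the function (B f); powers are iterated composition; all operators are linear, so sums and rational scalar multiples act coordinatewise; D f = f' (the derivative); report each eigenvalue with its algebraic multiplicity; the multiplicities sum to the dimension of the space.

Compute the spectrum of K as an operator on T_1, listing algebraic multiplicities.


image of 1: -3
image of cos x: -(3/2)cos x
image of sin x: -(3/2)sin x
the matrix is diagonal; its diagonal is (-3, -3/2, -3/2)
for a triangular matrix the eigenvalues are the diagonal entries, with algebraic multiplicity their repetition count

λ = -3 (multiplicity 1), λ = -3/2 (multiplicity 2)


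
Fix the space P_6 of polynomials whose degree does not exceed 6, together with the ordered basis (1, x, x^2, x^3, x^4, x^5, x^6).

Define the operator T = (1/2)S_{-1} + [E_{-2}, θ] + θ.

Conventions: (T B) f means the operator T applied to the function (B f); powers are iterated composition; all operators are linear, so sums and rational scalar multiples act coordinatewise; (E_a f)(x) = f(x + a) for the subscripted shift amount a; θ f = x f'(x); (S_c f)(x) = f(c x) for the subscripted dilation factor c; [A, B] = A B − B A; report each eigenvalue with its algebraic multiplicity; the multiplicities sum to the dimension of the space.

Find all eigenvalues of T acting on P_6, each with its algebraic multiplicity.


image of 1: 1/2
image of x: (1/2)x - 2
image of x^2: (5/2)x^2 - 4x + 8
image of x^3: (5/2)x^3 - 6x^2 + 24x - 24
image of x^4: (9/2)x^4 - 8x^3 + 48x^2 - 96x + 64
image of x^5: (9/2)x^5 - 10x^4 + 80x^3 - 240x^2 + 320x - 160
image of x^6: (13/2)x^6 - 12x^5 + 120x^4 - 480x^3 + 960x^2 - 960x + 384
the matrix is upper triangular; its diagonal is (1/2, 1/2, 5/2, 5/2, 9/2, 9/2, 13/2)
for a triangular matrix the eigenvalues are the diagonal entries, with algebraic multiplicity their repetition count

λ = 1/2 (multiplicity 2), λ = 5/2 (multiplicity 2), λ = 9/2 (multiplicity 2), λ = 13/2 (multiplicity 1)


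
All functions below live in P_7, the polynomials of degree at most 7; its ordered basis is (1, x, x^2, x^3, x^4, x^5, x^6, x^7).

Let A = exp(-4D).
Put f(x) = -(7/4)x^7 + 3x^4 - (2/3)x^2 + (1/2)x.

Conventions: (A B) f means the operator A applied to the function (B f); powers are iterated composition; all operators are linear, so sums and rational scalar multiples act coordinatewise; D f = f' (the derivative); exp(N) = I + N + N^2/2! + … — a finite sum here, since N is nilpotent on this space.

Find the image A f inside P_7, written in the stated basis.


the image equals g(x) = -(7/4)x^7 + 49x^6 - 588x^5 + 3923x^4 - 15728x^3 + (113758/3)x^2 - (305629/6)x + 88282/3

order-1 term: 49x^6 - 48x^3 + (16/3)x - 2
order-2 term: -588x^5 + 288x^2 - 32/3
order-3 term: 3920x^4 - 768x
order-4 term: -15680x^3 + 768
order-5 term: 37632x^2
order-6 term: -50176x
order-7 term: 28672
the series for exp(-4D) f terminates at order 7
exp(-4D) f = -(7/4)x^7 + 49x^6 - 588x^5 + 3923x^4 - 15728x^3 + (113758/3)x^2 - (305629/6)x + 88282/3


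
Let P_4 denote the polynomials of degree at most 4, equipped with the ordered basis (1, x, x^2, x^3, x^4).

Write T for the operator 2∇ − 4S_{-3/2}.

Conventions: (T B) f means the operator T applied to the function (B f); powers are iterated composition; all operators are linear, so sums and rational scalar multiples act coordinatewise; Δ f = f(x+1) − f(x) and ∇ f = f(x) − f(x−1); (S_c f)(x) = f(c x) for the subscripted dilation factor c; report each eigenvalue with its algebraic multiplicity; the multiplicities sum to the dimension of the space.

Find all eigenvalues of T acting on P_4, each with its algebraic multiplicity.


image of 1: -4
image of x: 6x + 2
image of x^2: -9x^2 + 4x - 2
image of x^3: (27/2)x^3 + 6x^2 - 6x + 2
image of x^4: -(81/4)x^4 + 8x^3 - 12x^2 + 8x - 2
the matrix is upper triangular; its diagonal is (-4, 6, -9, 27/2, -81/4)
for a triangular matrix the eigenvalues are the diagonal entries, with algebraic multiplicity their repetition count

λ = -81/4 (multiplicity 1), λ = -9 (multiplicity 1), λ = -4 (multiplicity 1), λ = 6 (multiplicity 1), λ = 27/2 (multiplicity 1)


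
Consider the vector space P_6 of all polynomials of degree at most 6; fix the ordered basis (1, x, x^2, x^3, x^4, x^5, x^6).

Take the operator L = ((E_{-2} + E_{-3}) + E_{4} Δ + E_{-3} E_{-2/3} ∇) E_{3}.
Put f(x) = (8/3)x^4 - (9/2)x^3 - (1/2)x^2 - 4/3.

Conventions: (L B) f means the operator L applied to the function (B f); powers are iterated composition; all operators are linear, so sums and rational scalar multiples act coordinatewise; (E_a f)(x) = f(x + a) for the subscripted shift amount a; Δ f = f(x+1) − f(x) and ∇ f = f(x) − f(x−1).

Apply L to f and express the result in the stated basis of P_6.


E_{3} f = (8/3)x^4 + (55/2)x^3 + 103x^2 + (327/2)x + 266/3
E_{-2} E_{3} f = (8/3)x^4 + (37/6)x^3 + 2x^2 - (23/6)x - 11/3
E_{-3} E_{3} f = (8/3)x^4 - (9/2)x^3 - (1/2)x^2 - 4/3
(E_{-2} + E_{-3}) E_{3} f = (16/3)x^4 + (5/3)x^3 + (3/2)x^2 - (23/6)x - 5
Δ E_{3} f = (32/3)x^3 + (197/2)x^2 + (1795/6)x + 890/3
E_{4} Δ E_{3} f = (32/3)x^3 + (453/2)x^2 + (9595/6)x + 3752
∇ E_{3} f = (32/3)x^3 + (133/2)x^2 + (805/6)x + 256/3
E_{-2/3} ∇ E_{3} f = (32/3)x^3 + (271/6)x^2 + (1075/18)x + 1805/81
E_{-3} E_{-2/3} ∇ E_{3} f = (32/3)x^3 - (305/6)x^2 + (1381/18)x - 3109/81
((E_{-2} + E_{-3}) + E_{4} Δ + E_{-3} E_{-2/3} ∇) E_{3} f = (16/3)x^4 + 23x^3 + (1063/6)x^2 + (30097/18)x + 300398/81

the result is g(x) = (16/3)x^4 + 23x^3 + (1063/6)x^2 + (30097/18)x + 300398/81
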